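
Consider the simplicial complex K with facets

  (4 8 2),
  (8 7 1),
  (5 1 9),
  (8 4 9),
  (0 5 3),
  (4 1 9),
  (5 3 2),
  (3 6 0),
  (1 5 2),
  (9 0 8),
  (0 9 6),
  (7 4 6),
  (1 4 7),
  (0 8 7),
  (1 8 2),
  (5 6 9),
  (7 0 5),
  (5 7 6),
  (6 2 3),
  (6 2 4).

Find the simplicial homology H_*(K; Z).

We work with the vertex ordering 0 < 1 < 2 < 3 < 4 < 5 < 6 < 7 < 8 < 9. The simplices of K, each written with vertices in increasing order, are:

  0-simplices (10): [0], [1], [2], [3], [4], [5], [6], [7], [8], [9]
  1-simplices (30): (30 of them)
  2-simplices (20): (20 of them)

giving chain groups C_0 ≅ Z^10, C_1 ≅ Z^30, C_2 ≅ Z^20.

The boundary map ∂_1: C_1 → C_0 sends each edge [p,q] (with p < q) to q − p. For instance
  ∂[5,9] = [9] − [5].
The resulting 10×30 matrix has rank 9, and its Smith normal form has invariant factors (1,1,1,1,1,1,1,1,1).

Boundary ∂_2: C_2 → C_1 acts by ∂[p,q,r] = [q,r] − [p,r] + [p,q]. For instance
  ∂[0,7,8] = [7,8] − [0,8] + [0,7],
  ∂[1,2,5] = [2,5] − [1,5] + [1,2].
This gives a 30×20 integer matrix of rank 20; reducing to Smith normal form yields diagonal entries (1,1,1,1,1,1,1,1,1,1,1,1,1,1,1,1,1,1,1,2).

Reading off H_k = ker ∂_k / im ∂_{k+1}:

  H_0: rank C_0 − rank ∂_1 = 10 − 9 = 1, and the invariant factors of ∂_1 are all 1, so H_0 = Z.
  H_1: rank ker ∂_1 − rank ∂_2 = (30 − 9) − 20 = 1, and ∂_2 has invariant factor 2 > 1, so H_1 = Z ⊕ Z/2.
  H_2: rank ker ∂_2 − rank ∂_3 = (20 − 20) − 0 = 0, and there is no ∂_3, so H_2 = 0.

As a check, the Euler characteristic is 10 − 30 + 20 = 0, which agrees with 1 − 1 + 0 = 0.

H_0 ≅ Z,  H_1 ≅ Z ⊕ Z/2,  H_2 = 0.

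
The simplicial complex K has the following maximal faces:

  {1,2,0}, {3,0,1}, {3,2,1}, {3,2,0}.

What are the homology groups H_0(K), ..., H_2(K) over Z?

Fix the vertex order 0 < 1 < 2 < 3 and write every simplex with vertices in increasing order. Then dim K = 2 and the simplices of K are:

  0-simplices (4): [0], [1], [2], [3]
  1-simplices (6): [0,1], [0,2], [0,3], [1,2], [1,3], [2,3]
  2-simplices (4): [0,1,2], [0,1,3], [0,2,3], [1,2,3]

Hence C_0 ≅ Z^4, C_1 ≅ Z^6, C_2 ≅ Z^4.

∂_1: C_1 → C_0 maps an edge to its endpoints' difference, ∂[p,q] = q − p.
As a 4×6 matrix over Z this has rank 3, with invariant factors (1,1,1).

The boundary map ∂_2: C_2 → C_1 maps a triangle to the signed sum of its edges. For instance
  ∂[0,2,3] = [2,3] − [0,3] + [0,2],
  ∂[0,1,3] = [1,3] − [0,3] + [0,1].
This gives a 6×4 integer matrix of rank 3; reducing to Smith normal form yields diagonal entries (1,1,1).

Reading off H_k = ker ∂_k / im ∂_{k+1}:

  H_0: rank C_0 − rank ∂_1 = 4 − 3 = 1, and the invariant factors of ∂_1 are all 1, so H_0 = Z.
  H_1: rank ker ∂_1 − rank ∂_2 = (6 − 3) − 3 = 0, and the invariant factors of ∂_2 are all 1, so H_1 = 0.
  H_2: rank ker ∂_2 − rank ∂_3 = (4 − 3) − 0 = 1, and there is no ∂_3, so H_2 = Z.

(K is a triangulation of the 2-sphere S^2.)

H_0 ≅ Z,  H_1 = 0,  H_2 ≅ Z.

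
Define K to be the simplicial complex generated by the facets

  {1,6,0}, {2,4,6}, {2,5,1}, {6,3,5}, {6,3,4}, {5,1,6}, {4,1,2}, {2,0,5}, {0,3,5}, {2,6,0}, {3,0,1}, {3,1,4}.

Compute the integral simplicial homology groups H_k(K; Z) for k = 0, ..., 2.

H_0 ≅ Z,  H_1 ≅ Z/2,  H_2 = 0.

Take the total order 0 < 1 < 2 < 3 < 4 < 5 < 6 on the vertex set. Then K (dimension 2) consists of the simplices:

  0-simplices (7): [0], [1], [2], [3], [4], [5], [6]
  1-simplices (18): [0,1], [0,2], [0,3], [0,5], [0,6], [1,2], [1,3], [1,4], [1,5], [1,6], [2,4], [2,5], [2,6], [3,4], [3,5], [3,6], [4,6], [5,6]
  2-simplices (12): [0,1,3], [0,1,6], [0,2,5], [0,2,6], [0,3,5], [1,2,4], [1,2,5], [1,3,4], [1,5,6], [2,4,6], [3,4,6], [3,5,6]

giving chain groups C_0 ≅ Z^7, C_1 ≅ Z^18, C_2 ≅ Z^12.

Boundary ∂_1: C_1 → C_0 maps an edge to its endpoints' difference, ∂[p,q] = q − p.
This gives a 7×18 integer matrix of rank 6; reducing to Smith normal form yields diagonal entries (1,1,1,1,1,1).

Boundary ∂_2: C_2 → C_1 sends each 2-simplex [p,q,r] to [q,r] − [p,r] + [p,q]. For instance
  ∂[0,3,5] = [3,5] − [0,5] + [0,3],
  ∂[1,5,6] = [5,6] − [1,6] + [1,5].
As a 18×12 matrix over Z this has rank 12, with invariant factors (1,1,1,1,1,1,1,1,1,1,1,2).

Computing H_k = (kernel of ∂_k) / (image of ∂_{k+1}):

  H_0: rank C_0 − rank ∂_1 = 7 − 6 = 1, and the invariant factors of ∂_1 are all 1, so H_0 ≅ Z.
  H_1: rank ker ∂_1 − rank ∂_2 = (18 − 6) − 12 = 0, and ∂_2 has invariant factor 2 > 1, so H_1 ≅ Z/2.
  H_2: rank ker ∂_2 − rank ∂_3 = (12 − 12) − 0 = 0, and there is no ∂_3, so H_2 ≅ 0.

As a check, the Euler characteristic is 7 − 18 + 12 = 1, which agrees with 1 − 0 + 0 = 1.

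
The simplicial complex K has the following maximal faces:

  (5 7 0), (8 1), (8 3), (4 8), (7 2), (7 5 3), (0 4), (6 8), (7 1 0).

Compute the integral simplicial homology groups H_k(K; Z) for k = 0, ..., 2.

We work with the vertex ordering 0 < 1 < 2 < 3 < 4 < 5 < 6 < 7 < 8. The simplices of K, each written with vertices in increasing order, are:

  0-simplices (9): [0], [1], [2], [3], [4], [5], [6], [7], [8]
  1-simplices (13): [0,1], [0,4], [0,5], [0,7], [1,7], [1,8], [2,7], [3,5], [3,7], [3,8], [4,8], [5,7], [6,8]
  2-simplices (3): [0,1,7], [0,5,7], [3,5,7]

giving chain groups C_0 ≅ Z^9, C_1 ≅ Z^13, C_2 ≅ Z^3.

Boundary ∂_1: C_1 → C_0 maps an edge to its endpoints' difference, ∂[p,q] = q − p. For instance
  ∂[1,8] = [8] − [1].
As a 9×13 matrix over Z this has rank 8, with invariant factors (1,1,1,1,1,1,1,1).

∂_2: C_2 → C_1 maps a triangle to the signed sum of its edges. For instance
  ∂[0,1,7] = [1,7] − [0,7] + [0,1],
  ∂[3,5,7] = [5,7] − [3,7] + [3,5].
This gives a 13×3 integer matrix of rank 3; reducing to Smith normal form yields diagonal entries (1,1,1).

Now H_k = ker ∂_k / im ∂_{k+1}, so:

  H_0: rank C_0 − rank ∂_1 = 9 − 8 = 1, and the invariant factors of ∂_1 are all 1, so H_0 ≅ Z.
  H_1: rank ker ∂_1 − rank ∂_2 = (13 − 8) − 3 = 2, and the invariant factors of ∂_2 are all 1, so H_1 ≅ Z^2.
  H_2: rank ker ∂_2 − rank ∂_3 = (3 − 3) − 0 = 0, and there is no ∂_3, so H_2 ≅ 0.

As a check, the Euler characteristic is 9 − 13 + 3 = -1, which agrees with 1 − 2 + 0 = -1.

H_0 = Z,  H_1 = Z^2,  H_2 = 0.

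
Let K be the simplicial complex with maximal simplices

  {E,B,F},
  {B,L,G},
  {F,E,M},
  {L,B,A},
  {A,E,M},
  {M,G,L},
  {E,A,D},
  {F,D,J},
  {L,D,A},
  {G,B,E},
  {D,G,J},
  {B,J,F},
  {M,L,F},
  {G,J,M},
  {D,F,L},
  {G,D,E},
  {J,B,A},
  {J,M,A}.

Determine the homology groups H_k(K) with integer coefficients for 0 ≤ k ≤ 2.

We work with the vertex ordering A < B < D < E < F < G < J < L < M. The simplices of K, each written with vertices in increasing order, are:

  0-simplices (9): A, B, D, E, F, G, J, L, M
  1-simplices (27): AB, AD, AE, AJ, AL, AM, BE, BF, BG, BJ, BL, DE, DF, DG, DJ, DL, EF, EG, EM, FJ, FL, FM, GJ, GL, GM, JM, LM
  2-simplices (18): ABJ, ABL, ADE, ADL, AEM, AJM, BEF, BEG, BFJ, BGL, DEG, DFJ, DFL, DGJ, EFM, FLM, GJM, GLM

giving chain groups C_0 ≅ Z^9, C_1 ≅ Z^27, C_2 ≅ Z^18.

∂_1: C_1 → C_0 sends each edge [p,q] (with p < q) to q − p. For instance
  ∂BG = G − B.
The resulting 9×27 matrix has rank 8, and its Smith normal form has invariant factors (1,1,1,1,1,1,1,1).

The boundary map ∂_2: C_2 → C_1 acts by ∂[p,q,r] = [q,r] − [p,r] + [p,q]. For instance
  ∂BEF = EF − BF + BE,
  ∂ABL = BL − AL + AB.
The 27×18 boundary matrix has rank 17 and Smith normal form diag(1,1,1,1,1,1,1,1,1,1,1,1,1,1,1,1,1).

Reading off H_k = ker ∂_k / im ∂_{k+1}:

  H_0: rank C_0 − rank ∂_1 = 9 − 8 = 1, and the invariant factors of ∂_1 are all 1, so H_0 ≅ Z.
  H_1: rank ker ∂_1 − rank ∂_2 = (27 − 8) − 17 = 2, and the invariant factors of ∂_2 are all 1, so H_1 ≅ Z^2.
  H_2: rank ker ∂_2 − rank ∂_3 = (18 − 17) − 0 = 1, and there is no ∂_3, so H_2 ≅ Z.

As a check, the Euler characteristic is 9 − 27 + 18 = 0, which agrees with 1 − 2 + 1 = 0.
(K is a triangulation of the torus T^2.)

H_0 ≅ Z,  H_1 ≅ Z^2,  H_2 ≅ Z.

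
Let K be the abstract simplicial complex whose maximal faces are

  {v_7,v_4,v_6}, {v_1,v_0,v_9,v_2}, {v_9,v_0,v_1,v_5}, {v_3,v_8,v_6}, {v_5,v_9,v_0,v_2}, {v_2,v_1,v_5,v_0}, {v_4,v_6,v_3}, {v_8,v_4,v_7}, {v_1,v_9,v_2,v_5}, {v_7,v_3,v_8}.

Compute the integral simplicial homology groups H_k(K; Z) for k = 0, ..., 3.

Take the total order v_0 < v_1 < v_2 < v_3 < v_4 < v_5 < v_6 < v_7 < v_8 < v_9 on the vertex set. Then K (dimension 3) consists of the simplices:

  0-simplices (10): [v_0], [v_1], [v_2], [v_3], [v_4], [v_5], [v_6], [v_7], [v_8], [v_9]
  1-simplices (20): (20 of them)
  2-simplices (15): (15 of them)
  3-simplices (5): [v_0,v_1,v_2,v_5], [v_0,v_1,v_2,v_9], [v_0,v_1,v_5,v_9], [v_0,v_2,v_5,v_9], [v_1,v_2,v_5,v_9]

giving chain groups C_0 ≅ Z^10, C_1 ≅ Z^20, C_2 ≅ Z^15, C_3 ≅ Z^5.

Boundary ∂_1: C_1 → C_0 sends each edge [p,q] (with p < q) to q − p.
As a 10×20 matrix over Z this has rank 8, with invariant factors (1,1,1,1,1,1,1,1).

The boundary map ∂_2: C_2 → C_1 sends each 2-simplex [p,q,r] to [q,r] − [p,r] + [p,q]. For instance
  ∂[v_0,v_1,v_9] = [v_1,v_9] − [v_0,v_9] + [v_0,v_1],
  ∂[v_0,v_1,v_2] = [v_1,v_2] − [v_0,v_2] + [v_0,v_1].
The 20×15 boundary matrix has rank 11 and Smith normal form diag(1,1,1,1,1,1,1,1,1,1,1).

∂_3: C_3 → C_2 sends each 3-simplex σ to the alternating sum Σ_i (−1)^i (σ with its i-th vertex removed). For instance
  ∂[v_0,v_1,v_2,v_9] = [v_1,v_2,v_9] − [v_0,v_2,v_9] + [v_0,v_1,v_9] − [v_0,v_1,v_2],
  ∂[v_0,v_1,v_5,v_9] = [v_1,v_5,v_9] − [v_0,v_5,v_9] + [v_0,v_1,v_9] − [v_0,v_1,v_5].
The 15×5 boundary matrix has rank 4 and Smith normal form diag(1,1,1,1).

Reading off H_k = ker ∂_k / im ∂_{k+1}:

  H_0: rank C_0 − rank ∂_1 = 10 − 8 = 2, and the invariant factors of ∂_1 are all 1, so H_0 ≅ Z^2.
  H_1: rank ker ∂_1 − rank ∂_2 = (20 − 8) − 11 = 1, and the invariant factors of ∂_2 are all 1, so H_1 ≅ Z.
  H_2: rank ker ∂_2 − rank ∂_3 = (15 − 11) − 4 = 0, and the invariant factors of ∂_3 are all 1, so H_2 ≅ 0.
  H_3: rank ker ∂_3 − rank ∂_4 = (5 − 4) − 0 = 1, and there is no ∂_4, so H_3 ≅ Z.

H_0 = Z^2,  H_1 = Z,  H_2 = 0,  H_3 = Z.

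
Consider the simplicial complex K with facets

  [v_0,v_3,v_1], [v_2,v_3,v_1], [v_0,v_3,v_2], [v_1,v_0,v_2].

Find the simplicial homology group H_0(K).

H_0 = Z.

We work with the vertex ordering v_0 < v_1 < v_2 < v_3. The simplices of K, each written with vertices in increasing order, are:

  0-simplices (4): [v_0], [v_1], [v_2], [v_3]
  1-simplices (6): [v_0,v_1], [v_0,v_2], [v_0,v_3], [v_1,v_2], [v_1,v_3], [v_2,v_3]
  2-simplices (4): [v_0,v_1,v_2], [v_0,v_1,v_3], [v_0,v_2,v_3], [v_1,v_2,v_3]

so the chain groups are C_0 ≅ Z^4, C_1 ≅ Z^6, C_2 ≅ Z^4.

The boundary map ∂_1: C_1 → C_0 sends each edge [p,q] (with p < q) to q − p. For instance
  ∂[v_1,v_2] = [v_2] − [v_1].
The 4×6 boundary matrix has rank 3 and Smith normal form diag(1,1,1).

The boundary map ∂_2: C_2 → C_1 acts by ∂[p,q,r] = [q,r] − [p,r] + [p,q]. For instance
  ∂[v_0,v_1,v_3] = [v_1,v_3] − [v_0,v_3] + [v_0,v_1],
  ∂[v_1,v_2,v_3] = [v_2,v_3] − [v_1,v_3] + [v_1,v_2].
As a 6×4 matrix over Z this has rank 3, with invariant factors (1,1,1).

Reading off H_k = ker ∂_k / im ∂_{k+1}:

  H_0: rank C_0 − rank ∂_1 = 4 − 3 = 1, and the invariant factors of ∂_1 are all 1, so H_0 ≅ Z.

(K is a triangulation of the 2-sphere S^2.)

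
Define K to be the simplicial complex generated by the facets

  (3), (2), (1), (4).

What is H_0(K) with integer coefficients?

We work with the vertex ordering 1 < 2 < 3 < 4. The simplices of K, each written with vertices in increasing order, are:

  0-simplices (4): [1], [2], [3], [4]

giving chain groups C_0 ≅ Z^4.

From H_k ≅ ker(∂_k) / im(∂_{k+1}) we obtain:

  H_0: rank C_0 − rank ∂_1 = 4 − 0 = 4, and there is no ∂_1, so H_0 = Z^4.

H_0 = Z^4.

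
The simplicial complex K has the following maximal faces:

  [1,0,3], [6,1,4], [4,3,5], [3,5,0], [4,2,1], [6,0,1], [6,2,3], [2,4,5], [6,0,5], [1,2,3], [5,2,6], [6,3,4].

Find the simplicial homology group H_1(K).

H_1 = Z/2.

Fix the vertex order 0 < 1 < 2 < 3 < 4 < 5 < 6 and write every simplex with vertices in increasing order. Then dim K = 2 and the simplices of K are:

  0-simplices (7): [0], [1], [2], [3], [4], [5], [6]
  1-simplices (18): [0,1], [0,3], [0,5], [0,6], [1,2], [1,3], [1,4], [1,6], [2,3], [2,4], [2,5], [2,6], [3,4], [3,5], [3,6], [4,5], [4,6], [5,6]
  2-simplices (12): [0,1,3], [0,1,6], [0,3,5], [0,5,6], [1,2,3], [1,2,4], [1,4,6], [2,3,6], [2,4,5], [2,5,6], [3,4,5], [3,4,6]

so the chain groups are C_0 ≅ Z^7, C_1 ≅ Z^18, C_2 ≅ Z^12.

Boundary ∂_1: C_1 → C_0 maps an edge to its endpoints' difference, ∂[p,q] = q − p. For instance
  ∂[4,5] = [5] − [4].
As a 7×18 matrix over Z this has rank 6, with invariant factors (1,1,1,1,1,1).

∂_2: C_2 → C_1 maps a triangle to the signed sum of its edges. For instance
  ∂[0,1,3] = [1,3] − [0,3] + [0,1],
  ∂[1,2,4] = [2,4] − [1,4] + [1,2].
The 18×12 boundary matrix has rank 12 and Smith normal form diag(1,1,1,1,1,1,1,1,1,1,1,2).

From H_k ≅ ker(∂_k) / im(∂_{k+1}) we obtain:

  H_1: rank ker ∂_1 − rank ∂_2 = (18 − 6) − 12 = 0, and ∂_2 has invariant factor 2 > 1, so H_1 ≅ Z/2.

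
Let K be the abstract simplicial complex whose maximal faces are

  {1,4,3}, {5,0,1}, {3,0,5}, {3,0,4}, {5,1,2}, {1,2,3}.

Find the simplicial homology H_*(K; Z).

We work with the vertex ordering 0 < 1 < 2 < 3 < 4 < 5. The simplices of K, each written with vertices in increasing order, are:

  0-simplices (6): [0], [1], [2], [3], [4], [5]
  1-simplices (12): [0,1], [0,3], [0,4], [0,5], [1,2], [1,3], [1,4], [1,5], [2,3], [2,5], [3,4], [3,5]
  2-simplices (6): [0,1,5], [0,3,4], [0,3,5], [1,2,3], [1,2,5], [1,3,4]

so the chain groups are C_0 ≅ Z^6, C_1 ≅ Z^12, C_2 ≅ Z^6.

The boundary map ∂_1: C_1 → C_0 sends each edge [p,q] (with p < q) to q − p.
The resulting 6×12 matrix has rank 5, and its Smith normal form has invariant factors (1,1,1,1,1).

∂_2: C_2 → C_1 acts by ∂[p,q,r] = [q,r] − [p,r] + [p,q]. For instance
  ∂[0,3,5] = [3,5] − [0,5] + [0,3],
  ∂[1,2,5] = [2,5] − [1,5] + [1,2].
The resulting 12×6 matrix has rank 6, and its Smith normal form has invariant factors (1,1,1,1,1,1).

Computing H_k = (kernel of ∂_k) / (image of ∂_{k+1}):

  H_0: rank C_0 − rank ∂_1 = 6 − 5 = 1, and the invariant factors of ∂_1 are all 1, so H_0 = Z.
  H_1: rank ker ∂_1 − rank ∂_2 = (12 − 5) − 6 = 1, and the invariant factors of ∂_2 are all 1, so H_1 = Z.
  H_2: rank ker ∂_2 − rank ∂_3 = (6 − 6) − 0 = 0, and there is no ∂_3, so H_2 = 0.

As a check, the Euler characteristic is 6 − 12 + 6 = 0, which agrees with 1 − 1 + 0 = 0.

H_0 ≅ Z,  H_1 ≅ Z,  H_2 = 0.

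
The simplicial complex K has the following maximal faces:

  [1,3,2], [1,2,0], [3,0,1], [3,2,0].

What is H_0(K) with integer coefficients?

H_0 = Z.

Take the total order 0 < 1 < 2 < 3 on the vertex set. Then K (dimension 2) consists of the simplices:

  0-simplices (4): [0], [1], [2], [3]
  1-simplices (6): [0,1], [0,2], [0,3], [1,2], [1,3], [2,3]
  2-simplices (4): [0,1,2], [0,1,3], [0,2,3], [1,2,3]

Hence C_0 ≅ Z^4, C_1 ≅ Z^6, C_2 ≅ Z^4.

The boundary map ∂_1: C_1 → C_0 maps an edge to its endpoints' difference, ∂[p,q] = q − p.
As a 4×6 matrix over Z this has rank 3, with invariant factors (1,1,1).

The boundary map ∂_2: C_2 → C_1 acts by ∂[p,q,r] = [q,r] − [p,r] + [p,q]. For instance
  ∂[0,1,3] = [1,3] − [0,3] + [0,1],
  ∂[1,2,3] = [2,3] − [1,3] + [1,2].
The resulting 6×4 matrix has rank 3, and its Smith normal form has invariant factors (1,1,1).

Reading off H_k = ker ∂_k / im ∂_{k+1}:

  H_0: rank C_0 − rank ∂_1 = 4 − 3 = 1, and the invariant factors of ∂_1 are all 1, so H_0 ≅ Z.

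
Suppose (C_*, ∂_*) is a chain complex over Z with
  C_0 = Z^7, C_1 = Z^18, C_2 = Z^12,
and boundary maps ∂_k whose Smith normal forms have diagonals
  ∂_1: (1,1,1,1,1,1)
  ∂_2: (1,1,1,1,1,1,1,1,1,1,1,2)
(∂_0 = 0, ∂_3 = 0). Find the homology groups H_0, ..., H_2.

H_0: b_0 = 7 − 0 − 6 = 1; torsion from ∂_1 factors > 1: none. So H_0 = Z.
H_1: b_1 = 18 − 6 − 12 = 0; torsion from ∂_2 factors > 1: [2]. So H_1 = Z/2.
H_2: b_2 = 12 − 12 − 0 = 0; torsion from ∂_3 factors > 1: none. So H_2 = 0.

H_0 = Z,  H_1 = Z/2,  H_2 = 0.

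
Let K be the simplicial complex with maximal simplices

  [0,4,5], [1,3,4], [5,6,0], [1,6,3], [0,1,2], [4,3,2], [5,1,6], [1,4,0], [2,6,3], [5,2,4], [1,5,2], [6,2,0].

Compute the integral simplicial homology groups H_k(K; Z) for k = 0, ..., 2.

Fix the vertex order 0 < 1 < 2 < 3 < 4 < 5 < 6 and write every simplex with vertices in increasing order. Then dim K = 2 and the simplices of K are:

  0-simplices (7): [0], [1], [2], [3], [4], [5], [6]
  1-simplices (18): [0,1], [0,2], [0,4], [0,5], [0,6], [1,2], [1,3], [1,4], [1,5], [1,6], [2,3], [2,4], [2,5], [2,6], [3,4], [3,6], [4,5], [5,6]
  2-simplices (12): [0,1,2], [0,1,4], [0,2,6], [0,4,5], [0,5,6], [1,2,5], [1,3,4], [1,3,6], [1,5,6], [2,3,4], [2,3,6], [2,4,5]

giving chain groups C_0 ≅ Z^7, C_1 ≅ Z^18, C_2 ≅ Z^12.

Boundary ∂_1: C_1 → C_0 is given by ∂[p,q] = [q] − [p].
As a 7×18 matrix over Z this has rank 6, with invariant factors (1,1,1,1,1,1).

∂_2: C_2 → C_1 sends each 2-simplex [p,q,r] to [q,r] − [p,r] + [p,q]. For instance
  ∂[1,5,6] = [5,6] − [1,6] + [1,5],
  ∂[0,1,2] = [1,2] − [0,2] + [0,1].
As a 18×12 matrix over Z this has rank 12, with invariant factors (1,1,1,1,1,1,1,1,1,1,1,2).

From H_k ≅ ker(∂_k) / im(∂_{k+1}) we obtain:

  H_0: rank C_0 − rank ∂_1 = 7 − 6 = 1, and the invariant factors of ∂_1 are all 1, so H_0 = Z.
  H_1: rank ker ∂_1 − rank ∂_2 = (18 − 6) − 12 = 0, and ∂_2 has invariant factor 2 > 1, so H_1 = Z/2.
  H_2: rank ker ∂_2 − rank ∂_3 = (12 − 12) − 0 = 0, and there is no ∂_3, so H_2 = 0.

As a check, the Euler characteristic is 7 − 18 + 12 = 1, which agrees with 1 − 0 + 0 = 1.

H_0 = Z,  H_1 = Z/2,  H_2 = 0.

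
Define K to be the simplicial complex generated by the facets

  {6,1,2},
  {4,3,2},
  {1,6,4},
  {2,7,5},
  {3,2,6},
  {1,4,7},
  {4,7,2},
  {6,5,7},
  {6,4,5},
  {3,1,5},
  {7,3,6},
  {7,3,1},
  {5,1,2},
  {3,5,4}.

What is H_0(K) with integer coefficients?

H_0 = Z.

Take the total order 1 < 2 < 3 < 4 < 5 < 6 < 7 on the vertex set. Then K (dimension 2) consists of the simplices:

  0-simplices (7): [1], [2], [3], [4], [5], [6], [7]
  1-simplices (21): [1,2], [1,3], [1,4], [1,5], [1,6], [1,7], [2,3], [2,4], [2,5], [2,6], [2,7], [3,4], [3,5], [3,6], [3,7], [4,5], [4,6], [4,7], [5,6], [5,7], [6,7]
  2-simplices (14): [1,2,5], [1,2,6], [1,3,5], [1,3,7], [1,4,6], [1,4,7], [2,3,4], [2,3,6], [2,4,7], [2,5,7], [3,4,5], [3,6,7], [4,5,6], [5,6,7]

so the chain groups are C_0 ≅ Z^7, C_1 ≅ Z^21, C_2 ≅ Z^14.

Boundary ∂_1: C_1 → C_0 sends each edge [p,q] (with p < q) to q − p. For instance
  ∂[4,5] = [5] − [4].
This gives a 7×21 integer matrix of rank 6; reducing to Smith normal form yields diagonal entries (1,1,1,1,1,1).

∂_2: C_2 → C_1 acts by ∂[p,q,r] = [q,r] − [p,r] + [p,q]. For instance
  ∂[3,4,5] = [4,5] − [3,5] + [3,4],
  ∂[3,6,7] = [6,7] − [3,7] + [3,6].
This gives a 21×14 integer matrix of rank 13; reducing to Smith normal form yields diagonal entries (1,1,1,1,1,1,1,1,1,1,1,1,1).

Now H_k = ker ∂_k / im ∂_{k+1}, so:

  H_0: rank C_0 − rank ∂_1 = 7 − 6 = 1, and the invariant factors of ∂_1 are all 1, so H_0 = Z.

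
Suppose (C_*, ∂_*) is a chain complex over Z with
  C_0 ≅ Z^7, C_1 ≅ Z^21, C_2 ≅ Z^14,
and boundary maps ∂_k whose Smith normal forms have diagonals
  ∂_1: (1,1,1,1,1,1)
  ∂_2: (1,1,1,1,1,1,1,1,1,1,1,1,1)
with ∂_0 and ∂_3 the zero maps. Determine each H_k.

H_0 ≅ Z,  H_1 ≅ Z^2,  H_2 ≅ Z.

H_0: b_0 = 7 − 0 − 6 = 1; torsion from ∂_1 factors > 1: none. So H_0 ≅ Z.
H_1: b_1 = 21 − 6 − 13 = 2; torsion from ∂_2 factors > 1: none. So H_1 ≅ Z^2.
H_2: b_2 = 14 − 13 − 0 = 1; torsion from ∂_3 factors > 1: none. So H_2 ≅ Z.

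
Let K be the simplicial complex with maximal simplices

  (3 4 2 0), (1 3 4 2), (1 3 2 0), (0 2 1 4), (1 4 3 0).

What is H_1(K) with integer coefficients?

H_1 = 0.

Take the total order 0 < 1 < 2 < 3 < 4 on the vertex set. Then K (dimension 3) consists of the simplices:

  0-simplices (5): [0], [1], [2], [3], [4]
  1-simplices (10): [0,1], [0,2], [0,3], [0,4], [1,2], [1,3], [1,4], [2,3], [2,4], [3,4]
  2-simplices (10): [0,1,2], [0,1,3], [0,1,4], [0,2,3], [0,2,4], [0,3,4], [1,2,3], [1,2,4], [1,3,4], [2,3,4]
  3-simplices (5): [0,1,2,3], [0,1,2,4], [0,1,3,4], [0,2,3,4], [1,2,3,4]

so the chain groups are C_0 ≅ Z^5, C_1 ≅ Z^10, C_2 ≅ Z^10, C_3 ≅ Z^5.

The boundary map ∂_1: C_1 → C_0 sends each edge [p,q] (with p < q) to q − p. For instance
  ∂[1,2] = [2] − [1].
This gives a 5×10 integer matrix of rank 4; reducing to Smith normal form yields diagonal entries (1,1,1,1).

The boundary map ∂_2: C_2 → C_1 sends each 2-simplex [p,q,r] to [q,r] − [p,r] + [p,q]. For instance
  ∂[0,2,3] = [2,3] − [0,3] + [0,2],
  ∂[2,3,4] = [3,4] − [2,4] + [2,3].
This gives a 10×10 integer matrix of rank 6; reducing to Smith normal form yields diagonal entries (1,1,1,1,1,1).

Boundary ∂_3: C_3 → C_2 sends each 3-simplex σ to the alternating sum Σ_i (−1)^i (σ with its i-th vertex removed). For instance
  ∂[0,1,2,3] = [1,2,3] − [0,2,3] + [0,1,3] − [0,1,2],
  ∂[0,2,3,4] = [2,3,4] − [0,3,4] + [0,2,4] − [0,2,3].
As a 10×5 matrix over Z this has rank 4, with invariant factors (1,1,1,1).

From H_k ≅ ker(∂_k) / im(∂_{k+1}) we obtain:

  H_1: rank ker ∂_1 − rank ∂_2 = (10 − 4) − 6 = 0, and the invariant factors of ∂_2 are all 1, so H_1 = 0.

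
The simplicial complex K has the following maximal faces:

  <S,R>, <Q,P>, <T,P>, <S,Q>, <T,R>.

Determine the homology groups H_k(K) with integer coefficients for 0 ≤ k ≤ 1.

H_0 ≅ Z,  H_1 ≅ Z.

K has 5 vertices, 5 edges.
rank ∂_0 = 0, rank ∂_1 = 4 ⇒ b_0 = 5 − 0 − 4 = 1; all invariant factors of ∂_1 are 1 so no torsion. So H_0 = Z.
rank ∂_1 = 4, rank ∂_2 = 0 ⇒ b_1 = 5 − 4 − 0 = 1. So H_1 = Z.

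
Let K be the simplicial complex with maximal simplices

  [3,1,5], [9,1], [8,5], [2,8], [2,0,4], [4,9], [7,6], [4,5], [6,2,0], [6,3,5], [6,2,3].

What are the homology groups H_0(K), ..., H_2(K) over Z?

H_0 = Z,  H_1 = Z^3,  H_2 = 0.

Take the total order 0 < 1 < 2 < 3 < 4 < 5 < 6 < 7 < 8 < 9 on the vertex set. Then K (dimension 2) consists of the simplices:

  0-simplices (10): [0], [1], [2], [3], [4], [5], [6], [7], [8], [9]
  1-simplices (17): [0,2], [0,4], [0,6], [1,3], [1,5], [1,9], [2,3], [2,4], [2,6], [2,8], [3,5], [3,6], [4,5], [4,9], [5,6], [5,8], [6,7]
  2-simplices (5): [0,2,4], [0,2,6], [1,3,5], [2,3,6], [3,5,6]

so the chain groups are C_0 ≅ Z^10, C_1 ≅ Z^17, C_2 ≅ Z^5.

The boundary map ∂_1: C_1 → C_0 is given by ∂[p,q] = [q] − [p].
The 10×17 boundary matrix has rank 9 and Smith normal form diag(1,1,1,1,1,1,1,1,1).

The boundary map ∂_2: C_2 → C_1 acts by ∂[p,q,r] = [q,r] − [p,r] + [p,q]. For instance
  ∂[0,2,6] = [2,6] − [0,6] + [0,2],
  ∂[3,5,6] = [5,6] − [3,6] + [3,5].
The 17×5 boundary matrix has rank 5 and Smith normal form diag(1,1,1,1,1).

Computing H_k = (kernel of ∂_k) / (image of ∂_{k+1}):

  H_0: rank C_0 − rank ∂_1 = 10 − 9 = 1, and the invariant factors of ∂_1 are all 1, so H_0 ≅ Z.
  H_1: rank ker ∂_1 − rank ∂_2 = (17 − 9) − 5 = 3, and the invariant factors of ∂_2 are all 1, so H_1 ≅ Z^3.
  H_2: rank ker ∂_2 − rank ∂_3 = (5 − 5) − 0 = 0, and there is no ∂_3, so H_2 ≅ 0.

As a check, the Euler characteristic is 10 − 17 + 5 = -2, which agrees with 1 − 3 + 0 = -2.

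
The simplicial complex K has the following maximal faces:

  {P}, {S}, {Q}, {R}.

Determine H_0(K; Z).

Take the total order P < Q < R < S on the vertex set. Then K (dimension 0) consists of the simplices:

  0-simplices (4): P, Q, R, S

Hence C_0 ≅ Z^4.

Computing H_k = (kernel of ∂_k) / (image of ∂_{k+1}):

  H_0: rank C_0 − rank ∂_1 = 4 − 0 = 4, and there is no ∂_1, so H_0 = Z^4.

(K is a triangulation of a set of 4 points.)

H_0 ≅ Z^4.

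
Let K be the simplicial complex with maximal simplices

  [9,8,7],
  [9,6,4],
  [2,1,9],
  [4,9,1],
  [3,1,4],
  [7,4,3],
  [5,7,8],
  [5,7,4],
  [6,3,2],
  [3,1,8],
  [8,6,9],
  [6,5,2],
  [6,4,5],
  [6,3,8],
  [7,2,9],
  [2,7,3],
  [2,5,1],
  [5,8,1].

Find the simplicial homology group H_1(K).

H_1 = Z^2.

Take the total order 1 < 2 < 3 < 4 < 5 < 6 < 7 < 8 < 9 on the vertex set. Then K (dimension 2) consists of the simplices:

  0-simplices (9): [1], [2], [3], [4], [5], [6], [7], [8], [9]
  1-simplices (27): (27 of them)
  2-simplices (18): [1,2,5], [1,2,9], [1,3,4], [1,3,8], [1,4,9], [1,5,8], [2,3,6], [2,3,7], [2,5,6], [2,7,9], [3,4,7], [3,6,8], [4,5,6], [4,5,7], [4,6,9], [5,7,8], [6,8,9], [7,8,9]

giving chain groups C_0 ≅ Z^9, C_1 ≅ Z^27, C_2 ≅ Z^18.

The boundary map ∂_1: C_1 → C_0 is given by ∂[p,q] = [q] − [p]. For instance
  ∂[4,7] = [7] − [4].
The resulting 9×27 matrix has rank 8, and its Smith normal form has invariant factors (1,1,1,1,1,1,1,1).

The boundary map ∂_2: C_2 → C_1 acts by ∂[p,q,r] = [q,r] − [p,r] + [p,q]. For instance
  ∂[1,5,8] = [5,8] − [1,8] + [1,5],
  ∂[2,7,9] = [7,9] − [2,9] + [2,7].
As a 27×18 matrix over Z this has rank 17, with invariant factors (1,1,1,1,1,1,1,1,1,1,1,1,1,1,1,1,1).

Now H_k = ker ∂_k / im ∂_{k+1}, so:

  H_1: rank ker ∂_1 − rank ∂_2 = (27 − 8) − 17 = 2, and the invariant factors of ∂_2 are all 1, so H_1 = Z^2.

(K is a triangulation of the torus T^2.)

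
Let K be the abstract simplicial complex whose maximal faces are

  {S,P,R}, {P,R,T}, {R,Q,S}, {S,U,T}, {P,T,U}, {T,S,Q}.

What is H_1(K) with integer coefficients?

H_1 ≅ Z.

K has 6 vertices, 12 edges, 6 triangles.
rank ∂_1 = 5, rank ∂_2 = 6 ⇒ b_1 = 12 − 5 − 6 = 1; all invariant factors of ∂_2 are 1 so no torsion. So H_1 ≅ Z.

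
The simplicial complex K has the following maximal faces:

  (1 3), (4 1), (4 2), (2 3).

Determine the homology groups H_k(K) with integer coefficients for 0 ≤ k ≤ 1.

Order the vertices as 1 < 2 < 3 < 4. Listing each simplex with vertices in this order, K has dimension 1 with simplices:

  0-simplices (4): [1], [2], [3], [4]
  1-simplices (4): [1,3], [1,4], [2,3], [2,4]

so the chain groups are C_0 ≅ Z^4, C_1 ≅ Z^4.

The boundary map ∂_1: C_1 → C_0 maps an edge to its endpoints' difference, ∂[p,q] = q − p.
As a 4×4 matrix over Z this has rank 3, with invariant factors (1,1,1).

Computing H_k = (kernel of ∂_k) / (image of ∂_{k+1}):

  H_0: rank C_0 − rank ∂_1 = 4 − 3 = 1, and the invariant factors of ∂_1 are all 1, so H_0 ≅ Z.
  H_1: rank ker ∂_1 − rank ∂_2 = (4 − 3) − 0 = 1, and there is no ∂_2, so H_1 ≅ Z.

H_0 ≅ Z,  H_1 ≅ Z.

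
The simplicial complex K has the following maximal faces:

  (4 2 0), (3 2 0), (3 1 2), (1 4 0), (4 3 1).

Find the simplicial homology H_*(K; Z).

H_0 = Z,  H_1 = Z,  H_2 = 0.

Fix the vertex order 0 < 1 < 2 < 3 < 4 and write every simplex with vertices in increasing order. Then dim K = 2 and the simplices of K are:

  0-simplices (5): [0], [1], [2], [3], [4]
  1-simplices (10): [0,1], [0,2], [0,3], [0,4], [1,2], [1,3], [1,4], [2,3], [2,4], [3,4]
  2-simplices (5): [0,1,4], [0,2,3], [0,2,4], [1,2,3], [1,3,4]

giving chain groups C_0 ≅ Z^5, C_1 ≅ Z^10, C_2 ≅ Z^5.

Boundary ∂_1: C_1 → C_0 is given by ∂[p,q] = [q] − [p].
The 5×10 boundary matrix has rank 4 and Smith normal form diag(1,1,1,1).

Boundary ∂_2: C_2 → C_1 maps a triangle to the signed sum of its edges. For instance
  ∂[0,2,4] = [2,4] − [0,4] + [0,2],
  ∂[0,2,3] = [2,3] − [0,3] + [0,2].
This gives a 10×5 integer matrix of rank 5; reducing to Smith normal form yields diagonal entries (1,1,1,1,1).

Computing H_k = (kernel of ∂_k) / (image of ∂_{k+1}):

  H_0: rank C_0 − rank ∂_1 = 5 − 4 = 1, and the invariant factors of ∂_1 are all 1, so H_0 ≅ Z.
  H_1: rank ker ∂_1 − rank ∂_2 = (10 − 4) − 5 = 1, and the invariant factors of ∂_2 are all 1, so H_1 ≅ Z.
  H_2: rank ker ∂_2 − rank ∂_3 = (5 − 5) − 0 = 0, and there is no ∂_3, so H_2 ≅ 0.

As a check, the Euler characteristic is 5 − 10 + 5 = 0, which agrees with 1 − 1 + 0 = 0.
(K is a triangulation of the Möbius band.)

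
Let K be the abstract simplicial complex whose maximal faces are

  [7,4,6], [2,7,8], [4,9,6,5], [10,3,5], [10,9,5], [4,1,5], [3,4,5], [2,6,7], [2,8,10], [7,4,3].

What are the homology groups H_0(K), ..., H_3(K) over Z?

H_0 ≅ Z,  H_1 ≅ Z,  H_2 = 0,  H_3 = 0.

K has 10 vertices, 22 edges, 13 triangles, 1 3-simplex.
rank ∂_0 = 0, rank ∂_1 = 9 ⇒ b_0 = 10 − 0 − 9 = 1; all invariant factors of ∂_1 are 1 so no torsion. So H_0 = Z.
rank ∂_1 = 9, rank ∂_2 = 12 ⇒ b_1 = 22 − 9 − 12 = 1; all invariant factors of ∂_2 are 1 so no torsion. So H_1 = Z.
rank ∂_2 = 12, rank ∂_3 = 1 ⇒ b_2 = 13 − 12 − 1 = 0; all invariant factors of ∂_3 are 1 so no torsion. So H_2 = 0.
rank ∂_3 = 1, rank ∂_4 = 0 ⇒ b_3 = 1 − 1 − 0 = 0. So H_3 = 0.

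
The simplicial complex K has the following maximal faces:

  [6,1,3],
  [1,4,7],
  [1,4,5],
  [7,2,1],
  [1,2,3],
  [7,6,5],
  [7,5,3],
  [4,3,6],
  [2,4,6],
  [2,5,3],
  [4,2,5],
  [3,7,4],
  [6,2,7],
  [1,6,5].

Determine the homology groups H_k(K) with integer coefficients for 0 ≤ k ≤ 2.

H_0 ≅ Z,  H_1 ≅ Z^2,  H_2 ≅ Z.

Fix the vertex order 1 < 2 < 3 < 4 < 5 < 6 < 7 and write every simplex with vertices in increasing order. Then dim K = 2 and the simplices of K are:

  0-simplices (7): [1], [2], [3], [4], [5], [6], [7]
  1-simplices (21): [1,2], [1,3], [1,4], [1,5], [1,6], [1,7], [2,3], [2,4], [2,5], [2,6], [2,7], [3,4], [3,5], [3,6], [3,7], [4,5], [4,6], [4,7], [5,6], [5,7], [6,7]
  2-simplices (14): [1,2,3], [1,2,7], [1,3,6], [1,4,5], [1,4,7], [1,5,6], [2,3,5], [2,4,5], [2,4,6], [2,6,7], [3,4,6], [3,4,7], [3,5,7], [5,6,7]

Hence C_0 ≅ Z^7, C_1 ≅ Z^21, C_2 ≅ Z^14.

Boundary ∂_1: C_1 → C_0 maps an edge to its endpoints' difference, ∂[p,q] = q − p.
The 7×21 boundary matrix has rank 6 and Smith normal form diag(1,1,1,1,1,1).

∂_2: C_2 → C_1 sends each 2-simplex [p,q,r] to [q,r] − [p,r] + [p,q]. For instance
  ∂[1,4,5] = [4,5] − [1,5] + [1,4],
  ∂[1,2,7] = [2,7] − [1,7] + [1,2].
The resulting 21×14 matrix has rank 13, and its Smith normal form has invariant factors (1,1,1,1,1,1,1,1,1,1,1,1,1).

From H_k ≅ ker(∂_k) / im(∂_{k+1}) we obtain:

  H_0: rank C_0 − rank ∂_1 = 7 − 6 = 1, and the invariant factors of ∂_1 are all 1, so H_0 ≅ Z.
  H_1: rank ker ∂_1 − rank ∂_2 = (21 − 6) − 13 = 2, and the invariant factors of ∂_2 are all 1, so H_1 ≅ Z^2.
  H_2: rank ker ∂_2 − rank ∂_3 = (14 − 13) − 0 = 1, and there is no ∂_3, so H_2 ≅ Z.

(K is a triangulation of the torus T^2.)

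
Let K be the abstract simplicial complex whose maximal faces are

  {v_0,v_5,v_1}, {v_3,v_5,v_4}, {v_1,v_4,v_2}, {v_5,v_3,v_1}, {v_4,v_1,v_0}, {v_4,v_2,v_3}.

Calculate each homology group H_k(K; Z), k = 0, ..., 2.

Take the total order v_0 < v_1 < v_2 < v_3 < v_4 < v_5 on the vertex set. Then K (dimension 2) consists of the simplices:

  0-simplices (6): [v_0], [v_1], [v_2], [v_3], [v_4], [v_5]
  1-simplices (12): [v_0,v_1], [v_0,v_4], [v_0,v_5], [v_1,v_2], [v_1,v_3], [v_1,v_4], [v_1,v_5], [v_2,v_3], [v_2,v_4], [v_3,v_4], [v_3,v_5], [v_4,v_5]
  2-simplices (6): [v_0,v_1,v_4], [v_0,v_1,v_5], [v_1,v_2,v_4], [v_1,v_3,v_5], [v_2,v_3,v_4], [v_3,v_4,v_5]

Hence C_0 ≅ Z^6, C_1 ≅ Z^12, C_2 ≅ Z^6.

The boundary map ∂_1: C_1 → C_0 maps an edge to its endpoints' difference, ∂[p,q] = q − p. For instance
  ∂[v_2,v_3] = [v_3] − [v_2].
As a 6×12 matrix over Z this has rank 5, with invariant factors (1,1,1,1,1).

Boundary ∂_2: C_2 → C_1 sends each 2-simplex [p,q,r] to [q,r] − [p,r] + [p,q]. For instance
  ∂[v_0,v_1,v_4] = [v_1,v_4] − [v_0,v_4] + [v_0,v_1],
  ∂[v_0,v_1,v_5] = [v_1,v_5] − [v_0,v_5] + [v_0,v_1].
The 12×6 boundary matrix has rank 6 and Smith normal form diag(1,1,1,1,1,1).

Computing H_k = (kernel of ∂_k) / (image of ∂_{k+1}):

  H_0: rank C_0 − rank ∂_1 = 6 − 5 = 1, and the invariant factors of ∂_1 are all 1, so H_0 ≅ Z.
  H_1: rank ker ∂_1 − rank ∂_2 = (12 − 5) − 6 = 1, and the invariant factors of ∂_2 are all 1, so H_1 ≅ Z.
  H_2: rank ker ∂_2 − rank ∂_3 = (6 − 6) − 0 = 0, and there is no ∂_3, so H_2 ≅ 0.

H_0 ≅ Z,  H_1 ≅ Z,  H_2 = 0.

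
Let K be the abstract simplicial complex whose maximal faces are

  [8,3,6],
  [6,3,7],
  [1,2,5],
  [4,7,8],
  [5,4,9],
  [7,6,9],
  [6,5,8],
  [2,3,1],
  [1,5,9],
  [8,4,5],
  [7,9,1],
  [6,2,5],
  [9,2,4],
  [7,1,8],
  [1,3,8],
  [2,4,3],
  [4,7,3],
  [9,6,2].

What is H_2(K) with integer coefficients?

K has 9 vertices, 27 edges, 18 triangles.
rank ∂_2 = 18, rank ∂_3 = 0 ⇒ b_2 = 18 − 18 − 0 = 0. So H_2 = 0.

H_2 ≅ 0.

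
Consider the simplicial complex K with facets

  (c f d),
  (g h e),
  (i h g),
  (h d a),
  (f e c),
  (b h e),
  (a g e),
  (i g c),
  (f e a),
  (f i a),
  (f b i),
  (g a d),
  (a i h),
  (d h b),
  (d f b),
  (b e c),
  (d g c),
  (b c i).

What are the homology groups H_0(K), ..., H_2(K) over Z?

Order the vertices as a < b < c < d < e < f < g < h < i. Listing each simplex with vertices in this order, K has dimension 2 with simplices:

  0-simplices (9): a, b, c, d, e, f, g, h, i
  1-simplices (27): ad, ae, af, ag, ah, ai, bc, bd, be, bf, bh, bi, cd, ce, cf, cg, ci, df, dg, dh, ef, eg, eh, fi, gh, gi, hi
  2-simplices (18): adg, adh, aef, aeg, afi, ahi, bce, bci, bdf, bdh, beh, bfi, cdf, cdg, cef, cgi, egh, ghi

giving chain groups C_0 ≅ Z^9, C_1 ≅ Z^27, C_2 ≅ Z^18.

∂_1: C_1 → C_0 maps an edge to its endpoints' difference, ∂[p,q] = q − p.
The resulting 9×27 matrix has rank 8, and its Smith normal form has invariant factors (1,1,1,1,1,1,1,1).

Boundary ∂_2: C_2 → C_1 acts by ∂[p,q,r] = [q,r] − [p,r] + [p,q]. For instance
  ∂bce = ce − be + bc,
  ∂adg = dg − ag + ad.
This gives a 27×18 integer matrix of rank 18; reducing to Smith normal form yields diagonal entries (1,1,1,1,1,1,1,1,1,1,1,1,1,1,1,1,1,2).

Now H_k = ker ∂_k / im ∂_{k+1}, so:

  H_0: rank C_0 − rank ∂_1 = 9 − 8 = 1, and the invariant factors of ∂_1 are all 1, so H_0 = Z.
  H_1: rank ker ∂_1 − rank ∂_2 = (27 − 8) − 18 = 1, and ∂_2 has invariant factor 2 > 1, so H_1 = Z ⊕ Z_2.
  H_2: rank ker ∂_2 − rank ∂_3 = (18 − 18) − 0 = 0, and there is no ∂_3, so H_2 = 0.

(K is a triangulation of the Klein bottle.)

H_0 = Z,  H_1 = Z ⊕ Z_2,  H_2 = 0.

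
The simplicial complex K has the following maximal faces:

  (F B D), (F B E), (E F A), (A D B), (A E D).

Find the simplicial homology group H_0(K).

H_0 ≅ Z.

K has 5 vertices, 10 edges, 5 triangles.
rank ∂_0 = 0, rank ∂_1 = 4 ⇒ b_0 = 5 − 0 − 4 = 1; all invariant factors of ∂_1 are 1 so no torsion. So H_0 ≅ Z.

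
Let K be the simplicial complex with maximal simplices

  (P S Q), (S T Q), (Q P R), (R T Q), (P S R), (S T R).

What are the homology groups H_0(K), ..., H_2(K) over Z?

Take the total order P < Q < R < S < T on the vertex set. Then K (dimension 2) consists of the simplices:

  0-simplices (5): P, Q, R, S, T
  1-simplices (9): PQ, PR, PS, QR, QS, QT, RS, RT, ST
  2-simplices (6): PQR, PQS, PRS, QRT, QST, RST

giving chain groups C_0 ≅ Z^5, C_1 ≅ Z^9, C_2 ≅ Z^6.

∂_1: C_1 → C_0 maps an edge to its endpoints' difference, ∂[p,q] = q − p. For instance
  ∂PR = R − P.
As a 5×9 matrix over Z this has rank 4, with invariant factors (1,1,1,1).

Boundary ∂_2: C_2 → C_1 maps a triangle to the signed sum of its edges. For instance
  ∂PRS = RS − PS + PR,
  ∂PQS = QS − PS + PQ.
This gives a 9×6 integer matrix of rank 5; reducing to Smith normal form yields diagonal entries (1,1,1,1,1).

From H_k ≅ ker(∂_k) / im(∂_{k+1}) we obtain:

  H_0: rank C_0 − rank ∂_1 = 5 − 4 = 1, and the invariant factors of ∂_1 are all 1, so H_0 = Z.
  H_1: rank ker ∂_1 − rank ∂_2 = (9 − 4) − 5 = 0, and the invariant factors of ∂_2 are all 1, so H_1 = 0.
  H_2: rank ker ∂_2 − rank ∂_3 = (6 − 5) − 0 = 1, and there is no ∂_3, so H_2 = Z.

(K is a triangulation of the 2-sphere S^2.)

H_0 ≅ Z,  H_1 = 0,  H_2 ≅ Z.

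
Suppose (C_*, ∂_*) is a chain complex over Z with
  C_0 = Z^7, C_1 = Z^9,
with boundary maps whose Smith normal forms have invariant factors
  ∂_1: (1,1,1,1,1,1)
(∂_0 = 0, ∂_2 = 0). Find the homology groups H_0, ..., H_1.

H_0: b_0 = 7 − 0 − 6 = 1; torsion from ∂_1 factors > 1: none. So H_0 = Z.
H_1: b_1 = 9 − 6 − 0 = 3; torsion from ∂_2 factors > 1: none. So H_1 = Z^3.

H_0 = Z,  H_1 = Z^3.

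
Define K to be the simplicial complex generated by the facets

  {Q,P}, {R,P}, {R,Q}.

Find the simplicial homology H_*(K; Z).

H_0 = Z,  H_1 = Z.

Order the vertices as P < Q < R. Listing each simplex with vertices in this order, K has dimension 1 with simplices:

  0-simplices (3): P, Q, R
  1-simplices (3): PQ, PR, QR

giving chain groups C_0 ≅ Z^3, C_1 ≅ Z^3.

∂_1: C_1 → C_0 is given by ∂[p,q] = [q] − [p]. For instance
  ∂QR = R − Q.
As a 3×3 matrix over Z this has rank 2, with invariant factors (1,1).

Computing H_k = (kernel of ∂_k) / (image of ∂_{k+1}):

  H_0: rank C_0 − rank ∂_1 = 3 − 2 = 1, and the invariant factors of ∂_1 are all 1, so H_0 = Z.
  H_1: rank ker ∂_1 − rank ∂_2 = (3 − 2) − 0 = 1, and there is no ∂_2, so H_1 = Z.

As a check, the Euler characteristic is 3 − 3 = 0, which agrees with 1 − 1 = 0.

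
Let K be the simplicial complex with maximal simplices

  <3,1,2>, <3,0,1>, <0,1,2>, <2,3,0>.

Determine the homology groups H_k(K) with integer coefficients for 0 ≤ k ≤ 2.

H_0 ≅ Z,  H_1 = 0,  H_2 ≅ Z.

Fix the vertex order 0 < 1 < 2 < 3 and write every simplex with vertices in increasing order. Then dim K = 2 and the simplices of K are:

  0-simplices (4): [0], [1], [2], [3]
  1-simplices (6): [0,1], [0,2], [0,3], [1,2], [1,3], [2,3]
  2-simplices (4): [0,1,2], [0,1,3], [0,2,3], [1,2,3]

Hence C_0 ≅ Z^4, C_1 ≅ Z^6, C_2 ≅ Z^4.

The boundary map ∂_1: C_1 → C_0 maps an edge to its endpoints' difference, ∂[p,q] = q − p. For instance
  ∂[0,1] = [1] − [0].
This gives a 4×6 integer matrix of rank 3; reducing to Smith normal form yields diagonal entries (1,1,1).

The boundary map ∂_2: C_2 → C_1 sends each 2-simplex [p,q,r] to [q,r] − [p,r] + [p,q]. For instance
  ∂[0,1,2] = [1,2] − [0,2] + [0,1],
  ∂[0,2,3] = [2,3] − [0,3] + [0,2].
This gives a 6×4 integer matrix of rank 3; reducing to Smith normal form yields diagonal entries (1,1,1).

Now H_k = ker ∂_k / im ∂_{k+1}, so:

  H_0: rank C_0 − rank ∂_1 = 4 − 3 = 1, and the invariant factors of ∂_1 are all 1, so H_0 ≅ Z.
  H_1: rank ker ∂_1 − rank ∂_2 = (6 − 3) − 3 = 0, and the invariant factors of ∂_2 are all 1, so H_1 ≅ 0.
  H_2: rank ker ∂_2 − rank ∂_3 = (4 − 3) − 0 = 1, and there is no ∂_3, so H_2 ≅ Z.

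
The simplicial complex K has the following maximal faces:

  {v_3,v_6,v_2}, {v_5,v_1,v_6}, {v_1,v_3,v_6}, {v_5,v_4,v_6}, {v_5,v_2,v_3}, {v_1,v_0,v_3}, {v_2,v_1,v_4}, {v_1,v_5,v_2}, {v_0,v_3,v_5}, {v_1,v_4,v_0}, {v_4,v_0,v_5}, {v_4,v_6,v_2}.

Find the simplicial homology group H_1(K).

Order the vertices as v_0 < v_1 < v_2 < v_3 < v_4 < v_5 < v_6. Listing each simplex with vertices in this order, K has dimension 2 with simplices:

  0-simplices (7): [v_0], [v_1], [v_2], [v_3], [v_4], [v_5], [v_6]
  1-simplices (18): (18 of them)
  2-simplices (12): (12 of them)

giving chain groups C_0 ≅ Z^7, C_1 ≅ Z^18, C_2 ≅ Z^12.

The boundary map ∂_1: C_1 → C_0 maps an edge to its endpoints' difference, ∂[p,q] = q − p. For instance
  ∂[v_4,v_5] = [v_5] − [v_4].
This gives a 7×18 integer matrix of rank 6; reducing to Smith normal form yields diagonal entries (1,1,1,1,1,1).

∂_2: C_2 → C_1 maps a triangle to the signed sum of its edges. For instance
  ∂[v_0,v_1,v_4] = [v_1,v_4] − [v_0,v_4] + [v_0,v_1],
  ∂[v_2,v_3,v_6] = [v_3,v_6] − [v_2,v_6] + [v_2,v_3].
The resulting 18×12 matrix has rank 12, and its Smith normal form has invariant factors (1,1,1,1,1,1,1,1,1,1,1,2).

Now H_k = ker ∂_k / im ∂_{k+1}, so:

  H_1: rank ker ∂_1 − rank ∂_2 = (18 − 6) − 12 = 0, and ∂_2 has invariant factor 2 > 1, so H_1 = Z/2.

H_1 ≅ Z/2.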